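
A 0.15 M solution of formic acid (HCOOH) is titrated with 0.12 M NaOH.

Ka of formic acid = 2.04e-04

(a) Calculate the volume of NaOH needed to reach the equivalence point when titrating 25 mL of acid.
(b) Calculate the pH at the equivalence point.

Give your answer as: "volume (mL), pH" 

moles acid = 0.15 × 25/1000 = 0.00375 mol; V_base = moles/0.12 × 1000 = 31.2 mL. At equivalence only the conjugate base is present: [A⁻] = 0.00375/0.056 = 6.6667e-02 M. Kb = Kw/Ka = 4.90e-11; [OH⁻] = √(Kb × [A⁻]) = 1.8078e-06; pOH = 5.74; pH = 14 - pOH = 8.26.

V = 31.2 mL, pH = 8.26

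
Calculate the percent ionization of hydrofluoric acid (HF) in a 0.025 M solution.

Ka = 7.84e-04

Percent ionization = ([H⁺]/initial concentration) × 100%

Using Ka equilibrium: x² + Ka×x - Ka×C = 0. Solving: [H⁺] = 4.0525e-03. Percent = (4.0525e-03/0.025) × 100

Percent ionization = 16.2%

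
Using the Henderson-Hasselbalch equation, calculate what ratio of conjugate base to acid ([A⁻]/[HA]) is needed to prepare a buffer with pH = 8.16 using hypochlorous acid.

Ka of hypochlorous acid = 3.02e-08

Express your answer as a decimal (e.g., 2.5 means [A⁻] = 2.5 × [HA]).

pKa = -log(3.02e-08) = 7.5200. pH = pKa + log([A⁻]/[HA]), so log([A⁻]/[HA]) = pH − pKa = 8.16 − 7.5200 = 0.6400. [A⁻]/[HA] = 10^(0.6400) = 4.37

[A⁻]/[HA] = 4.37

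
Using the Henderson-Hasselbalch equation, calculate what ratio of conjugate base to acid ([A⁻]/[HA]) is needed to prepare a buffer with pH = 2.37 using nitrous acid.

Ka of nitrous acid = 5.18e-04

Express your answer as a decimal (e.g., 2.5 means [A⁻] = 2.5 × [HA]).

pKa = -log(5.18e-04) = 3.2857. pH = pKa + log([A⁻]/[HA]), so log([A⁻]/[HA]) = pH − pKa = 2.37 − 3.2857 = -0.9157. [A⁻]/[HA] = 10^(-0.9157) = 0.121

[A⁻]/[HA] = 0.121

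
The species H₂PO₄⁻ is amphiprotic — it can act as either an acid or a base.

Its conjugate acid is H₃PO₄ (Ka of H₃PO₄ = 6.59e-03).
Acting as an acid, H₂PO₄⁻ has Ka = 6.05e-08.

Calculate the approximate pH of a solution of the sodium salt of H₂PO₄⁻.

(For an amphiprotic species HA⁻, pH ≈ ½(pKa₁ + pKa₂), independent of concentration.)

pKa₁ = -log(6.59e-03) = 2.18; pKa₂ = -log(6.05e-08) = 7.22. For an amphiprotic species, pH ≈ ½(pKa₁ + pKa₂) = ½(2.18 + 7.22) = 4.70.

pH = 4.70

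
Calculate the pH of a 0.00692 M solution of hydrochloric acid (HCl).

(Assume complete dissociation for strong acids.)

[H⁺] = 0.00692 M for strong acid. pH = -log[H⁺] = -log(0.00692)

pH = 2.16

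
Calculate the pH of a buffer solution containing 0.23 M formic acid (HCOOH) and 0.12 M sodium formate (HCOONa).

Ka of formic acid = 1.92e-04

pKa = -log(1.92e-04) = 3.72. pH = pKa + log([A⁻]/[HA]) = 3.72 + log(0.12/0.23)

pH = 3.43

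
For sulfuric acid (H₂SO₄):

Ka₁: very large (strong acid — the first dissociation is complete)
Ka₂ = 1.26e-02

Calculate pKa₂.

pKa₂ = -log(Ka₂) = -log(1.26e-02) = 1.90.

pK_{a2} = 1.90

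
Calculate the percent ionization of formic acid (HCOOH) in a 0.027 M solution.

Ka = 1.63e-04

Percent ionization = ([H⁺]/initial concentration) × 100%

Using Ka equilibrium: x² + Ka×x - Ka×C = 0. Solving: [H⁺] = 2.0179e-03. Percent = (2.0179e-03/0.027) × 100

Percent ionization = 7.47%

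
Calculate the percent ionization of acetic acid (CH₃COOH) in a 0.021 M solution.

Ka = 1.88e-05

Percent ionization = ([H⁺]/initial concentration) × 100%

Using Ka equilibrium: x² + Ka×x - Ka×C = 0. Solving: [H⁺] = 6.1900e-04. Percent = (6.1900e-04/0.021) × 100

Percent ionization = 2.95%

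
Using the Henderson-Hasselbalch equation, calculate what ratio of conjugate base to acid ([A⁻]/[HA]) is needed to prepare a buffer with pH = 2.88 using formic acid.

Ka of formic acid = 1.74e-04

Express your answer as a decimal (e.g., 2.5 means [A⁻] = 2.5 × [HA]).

pKa = -log(1.74e-04) = 3.7595. pH = pKa + log([A⁻]/[HA]), so log([A⁻]/[HA]) = pH − pKa = 2.88 − 3.7595 = -0.8795. [A⁻]/[HA] = 10^(-0.8795) = 0.132

[A⁻]/[HA] = 0.132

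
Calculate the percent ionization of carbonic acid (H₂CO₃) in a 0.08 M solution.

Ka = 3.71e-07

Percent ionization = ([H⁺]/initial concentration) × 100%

Using Ka equilibrium: x² + Ka×x - Ka×C = 0. Solving: [H⁺] = 1.7209e-04. Percent = (1.7209e-04/0.08) × 100

Percent ionization = 0.215%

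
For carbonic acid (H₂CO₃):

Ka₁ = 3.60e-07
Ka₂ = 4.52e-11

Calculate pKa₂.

pKa₂ = -log(Ka₂) = -log(4.52e-11) = 10.34.

pK_{a2} = 10.34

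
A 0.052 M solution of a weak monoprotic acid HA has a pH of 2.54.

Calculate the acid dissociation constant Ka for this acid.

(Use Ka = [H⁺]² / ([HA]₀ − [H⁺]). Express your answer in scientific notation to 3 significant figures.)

[H⁺] = 10^(−pH) = 10^(−2.54) = 2.884e-03 M. For HA ⇌ H⁺ + A⁻, Ka = [H⁺][A⁻]/[HA] = [H⁺]² / ([HA]₀ − [H⁺]) = (2.884e-03)² / (0.052 − 2.884e-03) = 1.69e-04.

K_a = 1.69e-04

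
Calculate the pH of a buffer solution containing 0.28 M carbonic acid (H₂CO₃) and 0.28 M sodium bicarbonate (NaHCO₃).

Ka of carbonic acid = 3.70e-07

pKa = -log(3.70e-07) = 6.43. pH = pKa + log([A⁻]/[HA]) = 6.43 + log(0.28/0.28)

pH = 6.43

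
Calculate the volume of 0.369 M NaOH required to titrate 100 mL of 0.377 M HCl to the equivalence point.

At equivalence: moles acid = moles base. moles HCl = 0.377 × 100/1000 = 0.0377 mol. V_base = moles / 0.369 × 1000 = 102.2 mL.

V_{base} = 102.2 mL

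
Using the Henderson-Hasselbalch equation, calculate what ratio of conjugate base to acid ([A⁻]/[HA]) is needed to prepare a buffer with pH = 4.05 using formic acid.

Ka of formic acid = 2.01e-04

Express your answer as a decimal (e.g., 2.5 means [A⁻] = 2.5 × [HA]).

pKa = -log(2.01e-04) = 3.6968. pH = pKa + log([A⁻]/[HA]), so log([A⁻]/[HA]) = pH − pKa = 4.05 − 3.6968 = 0.3532. [A⁻]/[HA] = 10^(0.3532) = 2.26

[A⁻]/[HA] = 2.26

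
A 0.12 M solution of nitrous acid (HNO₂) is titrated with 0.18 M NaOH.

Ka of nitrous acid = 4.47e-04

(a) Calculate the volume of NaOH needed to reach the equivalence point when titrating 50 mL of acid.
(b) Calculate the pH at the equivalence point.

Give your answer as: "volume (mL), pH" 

moles acid = 0.12 × 50/1000 = 0.006 mol; V_base = moles/0.18 × 1000 = 33.3 mL. At equivalence only the conjugate base is present: [A⁻] = 0.006/0.083 = 7.2000e-02 M. Kb = Kw/Ka = 2.24e-11; [OH⁻] = √(Kb × [A⁻]) = 1.2691e-06; pOH = 5.90; pH = 14 - pOH = 8.10.

V = 33.3 mL, pH = 8.10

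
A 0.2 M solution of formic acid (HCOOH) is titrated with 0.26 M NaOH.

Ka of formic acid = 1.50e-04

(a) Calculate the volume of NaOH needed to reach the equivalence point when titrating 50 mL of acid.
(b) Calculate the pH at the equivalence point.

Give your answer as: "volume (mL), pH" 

moles acid = 0.2 × 50/1000 = 0.01 mol; V_base = moles/0.26 × 1000 = 38.5 mL. At equivalence only the conjugate base is present: [A⁻] = 0.01/0.088 = 1.1304e-01 M. Kb = Kw/Ka = 6.67e-11; [OH⁻] = √(Kb × [A⁻]) = 2.7452e-06; pOH = 5.56; pH = 14 - pOH = 8.44.

V = 38.5 mL, pH = 8.44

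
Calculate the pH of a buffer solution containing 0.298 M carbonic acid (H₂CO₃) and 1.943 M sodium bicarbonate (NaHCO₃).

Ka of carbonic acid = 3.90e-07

pKa = -log(3.90e-07) = 6.41. pH = pKa + log([A⁻]/[HA]) = 6.41 + log(1.943/0.298)

pH = 7.22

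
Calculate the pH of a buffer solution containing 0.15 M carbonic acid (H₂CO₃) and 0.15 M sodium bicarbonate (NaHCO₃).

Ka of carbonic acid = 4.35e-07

pKa = -log(4.35e-07) = 6.36. pH = pKa + log([A⁻]/[HA]) = 6.36 + log(0.15/0.15)

pH = 6.36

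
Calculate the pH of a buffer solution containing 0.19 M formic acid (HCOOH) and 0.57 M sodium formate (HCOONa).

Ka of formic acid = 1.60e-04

pKa = -log(1.60e-04) = 3.80. pH = pKa + log([A⁻]/[HA]) = 3.80 + log(0.57/0.19)

pH = 4.27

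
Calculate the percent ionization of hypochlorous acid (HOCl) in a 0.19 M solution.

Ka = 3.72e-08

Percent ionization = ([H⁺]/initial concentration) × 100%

Using Ka equilibrium: x² + Ka×x - Ka×C = 0. Solving: [H⁺] = 8.4053e-05. Percent = (8.4053e-05/0.19) × 100

Percent ionization = 0.0442%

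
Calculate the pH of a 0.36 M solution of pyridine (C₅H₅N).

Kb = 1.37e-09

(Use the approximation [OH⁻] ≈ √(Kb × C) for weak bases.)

[OH⁻] = √(Kb × C) = √(1.37e-09 × 0.36) = 2.2208e-05. pOH = 4.65, pH = 14 - pOH

pH = 9.35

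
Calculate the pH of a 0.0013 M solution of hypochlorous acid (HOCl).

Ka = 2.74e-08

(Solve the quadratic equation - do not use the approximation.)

x² + Ka×x - Ka×C = 0. Using quadratic formula: [H⁺] = 5.9546e-06

pH = 5.23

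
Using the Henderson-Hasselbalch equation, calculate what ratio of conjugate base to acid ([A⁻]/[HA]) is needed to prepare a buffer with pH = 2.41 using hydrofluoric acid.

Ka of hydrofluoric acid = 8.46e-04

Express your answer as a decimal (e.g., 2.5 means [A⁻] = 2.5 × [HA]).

pKa = -log(8.46e-04) = 3.0726. pH = pKa + log([A⁻]/[HA]), so log([A⁻]/[HA]) = pH − pKa = 2.41 − 3.0726 = -0.6626. [A⁻]/[HA] = 10^(-0.6626) = 0.217

[A⁻]/[HA] = 0.217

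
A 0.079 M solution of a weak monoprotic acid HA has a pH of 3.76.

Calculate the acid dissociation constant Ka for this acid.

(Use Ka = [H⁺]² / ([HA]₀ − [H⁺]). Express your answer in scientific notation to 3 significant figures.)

[H⁺] = 10^(−pH) = 10^(−3.76) = 1.738e-04 M. For HA ⇌ H⁺ + A⁻, Ka = [H⁺][A⁻]/[HA] = [H⁺]² / ([HA]₀ − [H⁺]) = (1.738e-04)² / (0.079 − 1.738e-04) = 3.83e-07.

K_a = 3.83e-07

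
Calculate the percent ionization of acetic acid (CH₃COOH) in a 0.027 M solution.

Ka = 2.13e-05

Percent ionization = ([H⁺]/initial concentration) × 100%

Using Ka equilibrium: x² + Ka×x - Ka×C = 0. Solving: [H⁺] = 7.4778e-04. Percent = (7.4778e-04/0.027) × 100

Percent ionization = 2.77%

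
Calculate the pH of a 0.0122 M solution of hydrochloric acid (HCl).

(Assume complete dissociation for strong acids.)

[H⁺] = 0.0122 M for strong acid. pH = -log[H⁺] = -log(0.0122)

pH = 1.91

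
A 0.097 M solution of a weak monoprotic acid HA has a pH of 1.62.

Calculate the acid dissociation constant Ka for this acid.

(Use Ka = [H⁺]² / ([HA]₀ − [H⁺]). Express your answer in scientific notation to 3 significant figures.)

[H⁺] = 10^(−pH) = 10^(−1.62) = 2.399e-02 M. For HA ⇌ H⁺ + A⁻, Ka = [H⁺][A⁻]/[HA] = [H⁺]² / ([HA]₀ − [H⁺]) = (2.399e-02)² / (0.097 − 2.399e-02) = 7.88e-03.

K_a = 7.88e-03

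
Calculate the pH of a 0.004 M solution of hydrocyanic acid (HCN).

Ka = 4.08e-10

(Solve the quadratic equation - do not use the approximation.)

x² + Ka×x - Ka×C = 0. Using quadratic formula: [H⁺] = 1.2773e-06

pH = 5.89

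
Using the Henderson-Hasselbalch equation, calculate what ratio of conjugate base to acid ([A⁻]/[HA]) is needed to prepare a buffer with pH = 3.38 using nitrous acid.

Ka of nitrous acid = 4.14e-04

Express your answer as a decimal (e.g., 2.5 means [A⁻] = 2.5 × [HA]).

pKa = -log(4.14e-04) = 3.3830. pH = pKa + log([A⁻]/[HA]), so log([A⁻]/[HA]) = pH − pKa = 3.38 − 3.3830 = -0.0030. [A⁻]/[HA] = 10^(-0.0030) = 0.993

[A⁻]/[HA] = 0.993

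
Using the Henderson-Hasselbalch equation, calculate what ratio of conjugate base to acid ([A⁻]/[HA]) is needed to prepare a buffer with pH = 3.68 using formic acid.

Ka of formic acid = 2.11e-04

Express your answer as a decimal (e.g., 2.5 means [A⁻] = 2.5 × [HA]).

pKa = -log(2.11e-04) = 3.6757. pH = pKa + log([A⁻]/[HA]), so log([A⁻]/[HA]) = pH − pKa = 3.68 − 3.6757 = 0.0043. [A⁻]/[HA] = 10^(0.0043) = 1.01

[A⁻]/[HA] = 1.01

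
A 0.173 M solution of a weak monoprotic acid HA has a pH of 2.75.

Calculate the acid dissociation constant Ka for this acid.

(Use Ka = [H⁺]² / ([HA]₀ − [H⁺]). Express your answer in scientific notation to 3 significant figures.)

[H⁺] = 10^(−pH) = 10^(−2.75) = 1.778e-03 M. For HA ⇌ H⁺ + A⁻, Ka = [H⁺][A⁻]/[HA] = [H⁺]² / ([HA]₀ − [H⁺]) = (1.778e-03)² / (0.173 − 1.778e-03) = 1.85e-05.

K_a = 1.85e-05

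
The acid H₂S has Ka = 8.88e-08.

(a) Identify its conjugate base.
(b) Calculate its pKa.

(a) The conjugate base is formed by removing one H⁺ from H₂S, giving HS⁻. (b) pKa = -log(Ka) = -log(8.88e-08) = 7.05.

Conjugate base: HS⁻; pK_a = 7.05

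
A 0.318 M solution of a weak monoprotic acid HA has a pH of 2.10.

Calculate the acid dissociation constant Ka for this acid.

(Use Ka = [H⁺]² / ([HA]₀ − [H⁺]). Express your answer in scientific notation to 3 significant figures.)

[H⁺] = 10^(−pH) = 10^(−2.10) = 7.943e-03 M. For HA ⇌ H⁺ + A⁻, Ka = [H⁺][A⁻]/[HA] = [H⁺]² / ([HA]₀ − [H⁺]) = (7.943e-03)² / (0.318 − 7.943e-03) = 2.03e-04.

K_a = 2.03e-04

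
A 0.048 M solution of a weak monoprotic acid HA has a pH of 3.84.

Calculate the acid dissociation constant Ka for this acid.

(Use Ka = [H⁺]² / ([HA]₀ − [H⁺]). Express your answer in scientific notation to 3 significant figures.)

[H⁺] = 10^(−pH) = 10^(−3.84) = 1.445e-04 M. For HA ⇌ H⁺ + A⁻, Ka = [H⁺][A⁻]/[HA] = [H⁺]² / ([HA]₀ − [H⁺]) = (1.445e-04)² / (0.048 − 1.445e-04) = 4.37e-07.

K_a = 4.37e-07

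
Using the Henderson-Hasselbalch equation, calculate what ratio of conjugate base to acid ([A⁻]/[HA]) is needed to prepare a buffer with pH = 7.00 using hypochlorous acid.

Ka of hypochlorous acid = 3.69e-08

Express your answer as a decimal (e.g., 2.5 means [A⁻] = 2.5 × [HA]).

pKa = -log(3.69e-08) = 7.4330. pH = pKa + log([A⁻]/[HA]), so log([A⁻]/[HA]) = pH − pKa = 7.00 − 7.4330 = -0.4330. [A⁻]/[HA] = 10^(-0.4330) = 0.369

[A⁻]/[HA] = 0.369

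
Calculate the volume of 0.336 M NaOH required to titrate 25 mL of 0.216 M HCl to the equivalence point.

At equivalence: moles acid = moles base. moles HCl = 0.216 × 25/1000 = 0.0054 mol. V_base = moles / 0.336 × 1000 = 16.1 mL.

V_{base} = 16.1 mL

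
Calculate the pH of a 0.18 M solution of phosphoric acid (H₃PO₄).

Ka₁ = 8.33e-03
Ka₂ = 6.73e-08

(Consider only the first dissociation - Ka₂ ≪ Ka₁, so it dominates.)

First dissociation dominates. From Ka₁ = [H⁺][HA⁻]/[H₂A], x² + Ka₁·x − Ka₁·C = 0 with C = 0.18 M and Ka₁ = 8.33e-03. Solving: [H⁺] = (−Ka₁ + √(Ka₁² + 4·Ka₁·C)) / 2 = 3.4780e-02 M. pH = -log(3.4780e-02) = 1.46.

pH = 1.46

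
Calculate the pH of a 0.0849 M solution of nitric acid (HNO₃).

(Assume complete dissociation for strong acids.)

[H⁺] = 0.0849 M for strong acid. pH = -log[H⁺] = -log(0.0849)

pH = 1.07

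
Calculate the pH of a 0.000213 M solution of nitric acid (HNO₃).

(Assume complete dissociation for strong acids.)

[H⁺] = 0.000213 M for strong acid. pH = -log[H⁺] = -log(0.000213)

pH = 3.67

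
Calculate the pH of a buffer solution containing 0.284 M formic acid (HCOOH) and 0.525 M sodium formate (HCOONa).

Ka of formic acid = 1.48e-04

pKa = -log(1.48e-04) = 3.83. pH = pKa + log([A⁻]/[HA]) = 3.83 + log(0.525/0.284)

pH = 4.10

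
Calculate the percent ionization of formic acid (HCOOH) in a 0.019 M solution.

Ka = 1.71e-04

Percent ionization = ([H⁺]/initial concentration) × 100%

Using Ka equilibrium: x² + Ka×x - Ka×C = 0. Solving: [H⁺] = 1.7190e-03. Percent = (1.7190e-03/0.019) × 100

Percent ionization = 9.05%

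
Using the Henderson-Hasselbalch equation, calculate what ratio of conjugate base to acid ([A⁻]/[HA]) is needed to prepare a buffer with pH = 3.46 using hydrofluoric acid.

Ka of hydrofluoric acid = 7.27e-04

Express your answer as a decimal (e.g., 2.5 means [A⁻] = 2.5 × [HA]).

pKa = -log(7.27e-04) = 3.1385. pH = pKa + log([A⁻]/[HA]), so log([A⁻]/[HA]) = pH − pKa = 3.46 − 3.1385 = 0.3215. [A⁻]/[HA] = 10^(0.3215) = 2.10

[A⁻]/[HA] = 2.10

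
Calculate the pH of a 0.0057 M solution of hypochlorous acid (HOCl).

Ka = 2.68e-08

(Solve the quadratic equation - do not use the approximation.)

x² + Ka×x - Ka×C = 0. Using quadratic formula: [H⁺] = 1.2346e-05

pH = 4.91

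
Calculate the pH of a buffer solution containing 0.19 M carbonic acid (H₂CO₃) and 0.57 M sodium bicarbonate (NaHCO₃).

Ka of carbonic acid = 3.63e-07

pKa = -log(3.63e-07) = 6.44. pH = pKa + log([A⁻]/[HA]) = 6.44 + log(0.57/0.19)

pH = 6.92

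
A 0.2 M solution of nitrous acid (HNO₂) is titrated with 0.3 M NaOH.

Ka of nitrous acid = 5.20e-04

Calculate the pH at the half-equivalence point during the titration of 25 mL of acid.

At half-equivalence [HA] = [A⁻], so Henderson-Hasselbalch gives pH = pKa = -log(5.20e-04) = 3.28.

pH = pKa = 3.28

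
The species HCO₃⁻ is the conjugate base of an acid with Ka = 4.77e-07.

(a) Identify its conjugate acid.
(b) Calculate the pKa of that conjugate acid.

(a) The conjugate acid is formed by adding one H⁺ to HCO₃⁻, giving H₂CO₃. (b) pKa = -log(Ka) = -log(4.77e-07) = 6.32.

Conjugate acid: H₂CO₃; pK_a = 6.32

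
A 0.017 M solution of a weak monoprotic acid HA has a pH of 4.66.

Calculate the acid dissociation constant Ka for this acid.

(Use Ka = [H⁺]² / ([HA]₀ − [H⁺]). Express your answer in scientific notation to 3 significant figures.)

[H⁺] = 10^(−pH) = 10^(−4.66) = 2.188e-05 M. For HA ⇌ H⁺ + A⁻, Ka = [H⁺][A⁻]/[HA] = [H⁺]² / ([HA]₀ − [H⁺]) = (2.188e-05)² / (0.017 − 2.188e-05) = 2.82e-08.

K_a = 2.82e-08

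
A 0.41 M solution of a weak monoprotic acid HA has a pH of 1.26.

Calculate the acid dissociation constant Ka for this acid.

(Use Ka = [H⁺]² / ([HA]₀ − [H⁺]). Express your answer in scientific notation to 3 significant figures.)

[H⁺] = 10^(−pH) = 10^(−1.26) = 5.495e-02 M. For HA ⇌ H⁺ + A⁻, Ka = [H⁺][A⁻]/[HA] = [H⁺]² / ([HA]₀ − [H⁺]) = (5.495e-02)² / (0.41 − 5.495e-02) = 8.51e-03.

K_a = 8.51e-03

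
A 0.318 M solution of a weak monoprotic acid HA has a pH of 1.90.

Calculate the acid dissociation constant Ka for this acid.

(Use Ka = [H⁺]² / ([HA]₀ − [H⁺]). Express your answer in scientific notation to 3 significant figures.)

[H⁺] = 10^(−pH) = 10^(−1.90) = 1.259e-02 M. For HA ⇌ H⁺ + A⁻, Ka = [H⁺][A⁻]/[HA] = [H⁺]² / ([HA]₀ − [H⁺]) = (1.259e-02)² / (0.318 − 1.259e-02) = 5.19e-04.

K_a = 5.19e-04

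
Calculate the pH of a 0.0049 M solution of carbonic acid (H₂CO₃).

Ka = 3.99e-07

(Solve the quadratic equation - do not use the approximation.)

x² + Ka×x - Ka×C = 0. Using quadratic formula: [H⁺] = 4.4017e-05

pH = 4.36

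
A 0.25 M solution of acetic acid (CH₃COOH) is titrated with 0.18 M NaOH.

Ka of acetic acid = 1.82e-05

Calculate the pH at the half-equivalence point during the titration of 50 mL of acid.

At half-equivalence [HA] = [A⁻], so Henderson-Hasselbalch gives pH = pKa = -log(1.82e-05) = 4.74.

pH = pKa = 4.74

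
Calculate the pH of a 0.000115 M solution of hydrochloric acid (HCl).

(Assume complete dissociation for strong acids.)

[H⁺] = 0.000115 M for strong acid. pH = -log[H⁺] = -log(0.000115)

pH = 3.94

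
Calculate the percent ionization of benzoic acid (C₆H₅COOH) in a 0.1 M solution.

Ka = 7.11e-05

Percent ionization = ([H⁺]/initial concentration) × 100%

Using Ka equilibrium: x² + Ka×x - Ka×C = 0. Solving: [H⁺] = 2.6311e-03. Percent = (2.6311e-03/0.1) × 100

Percent ionization = 2.63%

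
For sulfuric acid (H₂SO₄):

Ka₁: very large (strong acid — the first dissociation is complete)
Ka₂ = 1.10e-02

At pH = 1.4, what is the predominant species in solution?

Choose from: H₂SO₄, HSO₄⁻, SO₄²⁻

The first dissociation is complete, so H₂SO₄ itself is never the predominant species in water; pKa₂ = -log(1.10e-02) = 1.96. For a polyprotic acid the predominant species crosses at each pKa: below pKa_n the protonated form dominates, above it the deprotonated form does. At pH = 1.4, the predominant species is HSO₄⁻.

HSO₄⁻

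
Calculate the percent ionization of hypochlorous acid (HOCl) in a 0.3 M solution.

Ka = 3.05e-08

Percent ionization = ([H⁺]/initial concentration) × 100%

Using Ka equilibrium: x² + Ka×x - Ka×C = 0. Solving: [H⁺] = 9.5640e-05. Percent = (9.5640e-05/0.3) × 100

Percent ionization = 0.0319%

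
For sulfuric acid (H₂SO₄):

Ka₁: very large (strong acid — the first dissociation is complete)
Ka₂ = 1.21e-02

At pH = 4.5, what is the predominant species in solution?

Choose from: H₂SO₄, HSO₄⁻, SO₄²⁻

The first dissociation is complete, so H₂SO₄ itself is never the predominant species in water; pKa₂ = -log(1.21e-02) = 1.92. For a polyprotic acid the predominant species crosses at each pKa: below pKa_n the protonated form dominates, above it the deprotonated form does. At pH = 4.5, the predominant species is SO₄²⁻.

SO₄²⁻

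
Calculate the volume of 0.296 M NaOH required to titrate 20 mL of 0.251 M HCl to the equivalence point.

At equivalence: moles acid = moles base. moles HCl = 0.251 × 20/1000 = 0.00502 mol. V_base = moles / 0.296 × 1000 = 17.0 mL.

V_{base} = 17.0 mL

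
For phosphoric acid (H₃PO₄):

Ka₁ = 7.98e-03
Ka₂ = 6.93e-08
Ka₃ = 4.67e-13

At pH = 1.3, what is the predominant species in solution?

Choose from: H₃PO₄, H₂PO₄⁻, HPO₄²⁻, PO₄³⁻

pKa₁ = 2.10, pKa₂ = 7.16, pKa₃ = 12.33. For a polyprotic acid the predominant species crosses at each pKa: below pKa_n the protonated form dominates, above it the deprotonated form does. At pH = 1.3, the predominant species is H₃PO₄.

H₃PO₄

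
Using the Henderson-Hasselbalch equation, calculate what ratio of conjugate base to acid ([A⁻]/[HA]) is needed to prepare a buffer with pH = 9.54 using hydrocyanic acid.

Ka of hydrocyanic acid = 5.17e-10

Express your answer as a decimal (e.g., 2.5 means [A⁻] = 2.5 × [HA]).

pKa = -log(5.17e-10) = 9.2865. pH = pKa + log([A⁻]/[HA]), so log([A⁻]/[HA]) = pH − pKa = 9.54 − 9.2865 = 0.2535. [A⁻]/[HA] = 10^(0.2535) = 1.79

[A⁻]/[HA] = 1.79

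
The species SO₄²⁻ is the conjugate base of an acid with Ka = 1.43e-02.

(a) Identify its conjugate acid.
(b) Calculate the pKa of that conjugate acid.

(a) The conjugate acid is formed by adding one H⁺ to SO₄²⁻, giving HSO₄⁻. (b) pKa = -log(Ka) = -log(1.43e-02) = 1.84.

Conjugate acid: HSO₄⁻; pK_a = 1.84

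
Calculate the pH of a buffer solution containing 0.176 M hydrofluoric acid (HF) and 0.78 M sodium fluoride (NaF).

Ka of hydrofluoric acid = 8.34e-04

pKa = -log(8.34e-04) = 3.08. pH = pKa + log([A⁻]/[HA]) = 3.08 + log(0.78/0.176)

pH = 3.73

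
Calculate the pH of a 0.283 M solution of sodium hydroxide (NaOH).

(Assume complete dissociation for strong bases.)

[OH⁻] = 0.283 M for strong base. pOH = -log[OH⁻] = 0.55, pH = 14 - pOH

pH = 13.45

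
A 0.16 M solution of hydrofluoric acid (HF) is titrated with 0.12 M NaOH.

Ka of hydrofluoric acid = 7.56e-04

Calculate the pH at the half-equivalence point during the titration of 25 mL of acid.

At half-equivalence [HA] = [A⁻], so Henderson-Hasselbalch gives pH = pKa = -log(7.56e-04) = 3.12.

pH = pKa = 3.12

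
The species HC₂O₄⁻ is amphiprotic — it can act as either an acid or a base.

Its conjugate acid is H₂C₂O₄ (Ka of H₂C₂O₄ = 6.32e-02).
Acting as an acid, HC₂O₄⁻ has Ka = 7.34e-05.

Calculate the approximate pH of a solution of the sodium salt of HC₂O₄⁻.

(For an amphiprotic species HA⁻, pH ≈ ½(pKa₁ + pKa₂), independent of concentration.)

pKa₁ = -log(6.32e-02) = 1.20; pKa₂ = -log(7.34e-05) = 4.13. For an amphiprotic species, pH ≈ ½(pKa₁ + pKa₂) = ½(1.20 + 4.13) = 2.67.

pH = 2.67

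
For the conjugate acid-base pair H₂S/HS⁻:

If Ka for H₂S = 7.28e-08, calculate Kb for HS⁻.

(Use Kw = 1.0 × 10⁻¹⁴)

For a conjugate pair Ka × Kb = Kw, so Kb = Kw/Ka = 1.0 × 10⁻¹⁴ / 7.28e-08 = 1.37e-07.

K_b = 1.37e-07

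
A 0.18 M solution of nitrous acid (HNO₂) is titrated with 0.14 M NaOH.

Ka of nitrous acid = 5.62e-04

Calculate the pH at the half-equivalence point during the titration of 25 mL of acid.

At half-equivalence [HA] = [A⁻], so Henderson-Hasselbalch gives pH = pKa = -log(5.62e-04) = 3.25.

pH = pKa = 3.25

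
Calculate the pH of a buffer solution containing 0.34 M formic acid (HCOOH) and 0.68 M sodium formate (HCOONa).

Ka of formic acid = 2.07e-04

pKa = -log(2.07e-04) = 3.68. pH = pKa + log([A⁻]/[HA]) = 3.68 + log(0.68/0.34)

pH = 3.99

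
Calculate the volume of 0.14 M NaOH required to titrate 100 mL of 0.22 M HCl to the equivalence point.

At equivalence: moles acid = moles base. moles HCl = 0.22 × 100/1000 = 0.022 mol. V_base = moles / 0.14 × 1000 = 157.1 mL.

V_{base} = 157.1 mL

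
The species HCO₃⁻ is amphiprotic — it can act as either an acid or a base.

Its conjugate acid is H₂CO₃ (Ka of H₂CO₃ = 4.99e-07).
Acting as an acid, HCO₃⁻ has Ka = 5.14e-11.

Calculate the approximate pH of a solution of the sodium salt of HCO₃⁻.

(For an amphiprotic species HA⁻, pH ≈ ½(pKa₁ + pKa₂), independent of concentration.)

pKa₁ = -log(4.99e-07) = 6.30; pKa₂ = -log(5.14e-11) = 10.29. For an amphiprotic species, pH ≈ ½(pKa₁ + pKa₂) = ½(6.30 + 10.29) = 8.30.

pH = 8.30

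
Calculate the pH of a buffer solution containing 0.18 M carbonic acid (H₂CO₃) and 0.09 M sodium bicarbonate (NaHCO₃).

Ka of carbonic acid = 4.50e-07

pKa = -log(4.50e-07) = 6.35. pH = pKa + log([A⁻]/[HA]) = 6.35 + log(0.09/0.18)

pH = 6.05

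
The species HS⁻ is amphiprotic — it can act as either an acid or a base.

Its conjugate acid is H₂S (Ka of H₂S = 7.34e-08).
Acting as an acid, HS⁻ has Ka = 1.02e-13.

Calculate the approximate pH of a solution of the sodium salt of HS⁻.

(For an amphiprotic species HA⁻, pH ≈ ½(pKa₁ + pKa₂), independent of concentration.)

pKa₁ = -log(7.34e-08) = 7.13; pKa₂ = -log(1.02e-13) = 12.99. For an amphiprotic species, pH ≈ ½(pKa₁ + pKa₂) = ½(7.13 + 12.99) = 10.06.

pH = 10.06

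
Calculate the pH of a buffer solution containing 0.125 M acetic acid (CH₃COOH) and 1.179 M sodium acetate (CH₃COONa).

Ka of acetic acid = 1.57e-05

pKa = -log(1.57e-05) = 4.80. pH = pKa + log([A⁻]/[HA]) = 4.80 + log(1.179/0.125)

pH = 5.78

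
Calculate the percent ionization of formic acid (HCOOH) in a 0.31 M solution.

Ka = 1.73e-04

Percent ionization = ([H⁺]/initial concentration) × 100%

Using Ka equilibrium: x² + Ka×x - Ka×C = 0. Solving: [H⁺] = 7.2373e-03. Percent = (7.2373e-03/0.31) × 100

Percent ionization = 2.33%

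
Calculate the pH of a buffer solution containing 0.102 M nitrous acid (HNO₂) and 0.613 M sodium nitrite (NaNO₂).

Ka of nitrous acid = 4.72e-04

pKa = -log(4.72e-04) = 3.33. pH = pKa + log([A⁻]/[HA]) = 3.33 + log(0.613/0.102)

pH = 4.10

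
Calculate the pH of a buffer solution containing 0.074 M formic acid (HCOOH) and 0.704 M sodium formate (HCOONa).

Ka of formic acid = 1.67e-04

pKa = -log(1.67e-04) = 3.78. pH = pKa + log([A⁻]/[HA]) = 3.78 + log(0.704/0.074)

pH = 4.76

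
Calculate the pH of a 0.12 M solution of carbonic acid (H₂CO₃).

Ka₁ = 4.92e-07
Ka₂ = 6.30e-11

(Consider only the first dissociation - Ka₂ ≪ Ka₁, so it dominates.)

First dissociation dominates. From Ka₁ = [H⁺][HA⁻]/[H₂A], x² + Ka₁·x − Ka₁·C = 0 with C = 0.12 M and Ka₁ = 4.92e-07. Solving: [H⁺] = (−Ka₁ + √(Ka₁² + 4·Ka₁·C)) / 2 = 2.4274e-04 M. pH = -log(2.4274e-04) = 3.61.

pH = 3.61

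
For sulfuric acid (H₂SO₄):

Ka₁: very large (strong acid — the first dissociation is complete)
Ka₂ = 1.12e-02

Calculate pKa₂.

pKa₂ = -log(Ka₂) = -log(1.12e-02) = 1.95.

pK_{a2} = 1.95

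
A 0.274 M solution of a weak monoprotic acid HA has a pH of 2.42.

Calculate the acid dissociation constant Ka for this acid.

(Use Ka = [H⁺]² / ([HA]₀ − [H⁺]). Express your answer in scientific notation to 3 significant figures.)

[H⁺] = 10^(−pH) = 10^(−2.42) = 3.802e-03 M. For HA ⇌ H⁺ + A⁻, Ka = [H⁺][A⁻]/[HA] = [H⁺]² / ([HA]₀ − [H⁺]) = (3.802e-03)² / (0.274 − 3.802e-03) = 5.35e-05.

K_a = 5.35e-05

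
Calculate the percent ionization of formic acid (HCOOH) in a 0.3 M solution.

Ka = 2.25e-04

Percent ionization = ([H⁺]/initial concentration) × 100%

Using Ka equilibrium: x² + Ka×x - Ka×C = 0. Solving: [H⁺] = 8.1041e-03. Percent = (8.1041e-03/0.3) × 100

Percent ionization = 2.7%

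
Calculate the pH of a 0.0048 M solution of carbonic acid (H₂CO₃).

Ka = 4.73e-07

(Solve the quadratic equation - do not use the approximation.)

x² + Ka×x - Ka×C = 0. Using quadratic formula: [H⁺] = 4.7413e-05

pH = 4.32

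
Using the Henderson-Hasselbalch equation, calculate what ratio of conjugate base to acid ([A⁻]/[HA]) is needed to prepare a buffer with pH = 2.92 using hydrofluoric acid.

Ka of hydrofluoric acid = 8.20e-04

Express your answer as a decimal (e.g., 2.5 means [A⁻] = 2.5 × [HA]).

pKa = -log(8.20e-04) = 3.0862. pH = pKa + log([A⁻]/[HA]), so log([A⁻]/[HA]) = pH − pKa = 2.92 − 3.0862 = -0.1662. [A⁻]/[HA] = 10^(-0.1662) = 0.682

[A⁻]/[HA] = 0.682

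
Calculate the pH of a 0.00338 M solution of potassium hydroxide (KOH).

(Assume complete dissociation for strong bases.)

[OH⁻] = 0.00338 M for strong base. pOH = -log[OH⁻] = 2.47, pH = 14 - pOH

pH = 11.53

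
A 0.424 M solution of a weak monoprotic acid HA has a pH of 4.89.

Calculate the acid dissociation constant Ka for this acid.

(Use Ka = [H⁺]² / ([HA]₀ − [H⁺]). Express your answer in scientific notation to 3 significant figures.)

[H⁺] = 10^(−pH) = 10^(−4.89) = 1.288e-05 M. For HA ⇌ H⁺ + A⁻, Ka = [H⁺][A⁻]/[HA] = [H⁺]² / ([HA]₀ − [H⁺]) = (1.288e-05)² / (0.424 − 1.288e-05) = 3.91e-10.

K_a = 3.91e-10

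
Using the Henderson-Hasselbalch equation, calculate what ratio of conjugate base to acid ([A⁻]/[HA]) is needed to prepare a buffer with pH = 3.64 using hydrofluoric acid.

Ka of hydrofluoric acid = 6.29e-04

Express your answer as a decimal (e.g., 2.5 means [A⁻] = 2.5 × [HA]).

pKa = -log(6.29e-04) = 3.2013. pH = pKa + log([A⁻]/[HA]), so log([A⁻]/[HA]) = pH − pKa = 3.64 − 3.2013 = 0.4387. [A⁻]/[HA] = 10^(0.4387) = 2.75

[A⁻]/[HA] = 2.75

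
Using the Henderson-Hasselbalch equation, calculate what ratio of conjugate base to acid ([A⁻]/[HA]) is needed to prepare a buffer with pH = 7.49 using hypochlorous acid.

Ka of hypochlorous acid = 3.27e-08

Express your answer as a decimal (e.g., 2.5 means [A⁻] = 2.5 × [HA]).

pKa = -log(3.27e-08) = 7.4855. pH = pKa + log([A⁻]/[HA]), so log([A⁻]/[HA]) = pH − pKa = 7.49 − 7.4855 = 0.0045. [A⁻]/[HA] = 10^(0.0045) = 1.01

[A⁻]/[HA] = 1.01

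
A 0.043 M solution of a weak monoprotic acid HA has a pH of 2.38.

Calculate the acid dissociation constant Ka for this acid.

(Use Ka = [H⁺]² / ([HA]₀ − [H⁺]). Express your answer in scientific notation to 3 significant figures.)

[H⁺] = 10^(−pH) = 10^(−2.38) = 4.169e-03 M. For HA ⇌ H⁺ + A⁻, Ka = [H⁺][A⁻]/[HA] = [H⁺]² / ([HA]₀ − [H⁺]) = (4.169e-03)² / (0.043 − 4.169e-03) = 4.48e-04.

K_a = 4.48e-04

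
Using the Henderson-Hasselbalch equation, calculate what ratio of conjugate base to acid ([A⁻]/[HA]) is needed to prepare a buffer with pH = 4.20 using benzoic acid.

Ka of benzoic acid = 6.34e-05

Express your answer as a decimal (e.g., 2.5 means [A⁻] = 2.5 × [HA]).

pKa = -log(6.34e-05) = 4.1979. pH = pKa + log([A⁻]/[HA]), so log([A⁻]/[HA]) = pH − pKa = 4.20 − 4.1979 = 0.0021. [A⁻]/[HA] = 10^(0.0021) = 1.00

[A⁻]/[HA] = 1.00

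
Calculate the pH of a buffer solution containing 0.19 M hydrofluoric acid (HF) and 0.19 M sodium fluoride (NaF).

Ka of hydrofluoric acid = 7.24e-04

pKa = -log(7.24e-04) = 3.14. pH = pKa + log([A⁻]/[HA]) = 3.14 + log(0.19/0.19)

pH = 3.14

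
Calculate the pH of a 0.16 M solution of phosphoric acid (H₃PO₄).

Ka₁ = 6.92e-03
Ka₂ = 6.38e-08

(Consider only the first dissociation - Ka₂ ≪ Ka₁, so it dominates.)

First dissociation dominates. From Ka₁ = [H⁺][HA⁻]/[H₂A], x² + Ka₁·x − Ka₁·C = 0 with C = 0.16 M and Ka₁ = 6.92e-03. Solving: [H⁺] = (−Ka₁ + √(Ka₁² + 4·Ka₁·C)) / 2 = 2.9994e-02 M. pH = -log(2.9994e-02) = 1.52.

pH = 1.52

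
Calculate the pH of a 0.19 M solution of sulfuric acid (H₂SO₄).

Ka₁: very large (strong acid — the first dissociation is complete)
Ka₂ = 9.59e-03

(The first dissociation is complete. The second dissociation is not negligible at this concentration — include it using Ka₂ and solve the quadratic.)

First dissociation is complete: [H⁺]₀ = [HSO₄⁻]₀ = C = 0.19 M. Second dissociation HSO₄⁻ ⇌ H⁺ + SO₄²⁻: let x = [SO₄²⁻]. Ka₂ = (C + x)·x / (C − x) = 9.59e-03 → x² + (C + Ka₂)·x − Ka₂·C = 0 → x² + 0.19959·x − 1.822e-03 = 0. x = (−0.19959 + √(0.19959² + 4 × 1.822e-03)) / 2 = 8.7460e-03 M. [H⁺] = C + x = 0.19 + 8.7460e-03 = 1.9875e-01 M. pH = -log(1.9875e-01) = 0.70.

pH = 0.70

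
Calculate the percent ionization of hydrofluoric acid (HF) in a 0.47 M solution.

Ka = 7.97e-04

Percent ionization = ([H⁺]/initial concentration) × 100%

Using Ka equilibrium: x² + Ka×x - Ka×C = 0. Solving: [H⁺] = 1.8960e-02. Percent = (1.8960e-02/0.47) × 100

Percent ionization = 4.03%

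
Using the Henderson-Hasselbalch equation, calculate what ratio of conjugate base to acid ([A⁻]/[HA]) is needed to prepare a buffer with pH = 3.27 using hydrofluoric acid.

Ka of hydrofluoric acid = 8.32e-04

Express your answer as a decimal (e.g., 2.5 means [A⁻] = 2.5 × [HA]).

pKa = -log(8.32e-04) = 3.0799. pH = pKa + log([A⁻]/[HA]), so log([A⁻]/[HA]) = pH − pKa = 3.27 − 3.0799 = 0.1901. [A⁻]/[HA] = 10^(0.1901) = 1.55

[A⁻]/[HA] = 1.55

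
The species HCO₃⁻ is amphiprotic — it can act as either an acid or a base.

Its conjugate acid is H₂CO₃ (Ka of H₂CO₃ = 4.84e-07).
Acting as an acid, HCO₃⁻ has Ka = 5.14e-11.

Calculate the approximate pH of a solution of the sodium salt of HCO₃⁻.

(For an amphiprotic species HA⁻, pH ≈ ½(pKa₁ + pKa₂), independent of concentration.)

pKa₁ = -log(4.84e-07) = 6.32; pKa₂ = -log(5.14e-11) = 10.29. For an amphiprotic species, pH ≈ ½(pKa₁ + pKa₂) = ½(6.32 + 10.29) = 8.30.

pH = 8.30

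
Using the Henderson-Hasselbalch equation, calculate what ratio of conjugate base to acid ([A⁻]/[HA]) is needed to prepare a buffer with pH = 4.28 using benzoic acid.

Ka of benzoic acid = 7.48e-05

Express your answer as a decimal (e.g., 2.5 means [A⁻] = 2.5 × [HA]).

pKa = -log(7.48e-05) = 4.1261. pH = pKa + log([A⁻]/[HA]), so log([A⁻]/[HA]) = pH − pKa = 4.28 − 4.1261 = 0.1539. [A⁻]/[HA] = 10^(0.1539) = 1.43

[A⁻]/[HA] = 1.43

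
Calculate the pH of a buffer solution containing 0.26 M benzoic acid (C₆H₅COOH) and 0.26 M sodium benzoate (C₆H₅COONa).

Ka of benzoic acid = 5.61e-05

pKa = -log(5.61e-05) = 4.25. pH = pKa + log([A⁻]/[HA]) = 4.25 + log(0.26/0.26)

pH = 4.25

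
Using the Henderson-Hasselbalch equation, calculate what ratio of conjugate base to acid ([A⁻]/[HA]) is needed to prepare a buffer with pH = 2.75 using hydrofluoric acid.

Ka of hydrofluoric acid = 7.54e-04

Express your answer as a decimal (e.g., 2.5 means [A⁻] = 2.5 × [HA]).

pKa = -log(7.54e-04) = 3.1226. pH = pKa + log([A⁻]/[HA]), so log([A⁻]/[HA]) = pH − pKa = 2.75 − 3.1226 = -0.3726. [A⁻]/[HA] = 10^(-0.3726) = 0.424

[A⁻]/[HA] = 0.424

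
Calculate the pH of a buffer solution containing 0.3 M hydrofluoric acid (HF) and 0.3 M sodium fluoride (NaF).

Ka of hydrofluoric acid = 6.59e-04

pKa = -log(6.59e-04) = 3.18. pH = pKa + log([A⁻]/[HA]) = 3.18 + log(0.3/0.3)

pH = 3.18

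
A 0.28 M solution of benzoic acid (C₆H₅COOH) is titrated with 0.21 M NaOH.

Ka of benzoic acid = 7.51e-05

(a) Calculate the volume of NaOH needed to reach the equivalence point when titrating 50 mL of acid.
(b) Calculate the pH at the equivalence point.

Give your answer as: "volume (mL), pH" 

moles acid = 0.28 × 50/1000 = 0.014 mol; V_base = moles/0.21 × 1000 = 66.7 mL. At equivalence only the conjugate base is present: [A⁻] = 0.014/0.117 = 1.2000e-01 M. Kb = Kw/Ka = 1.33e-10; [OH⁻] = √(Kb × [A⁻]) = 3.9973e-06; pOH = 5.40; pH = 14 - pOH = 8.60.

V = 66.7 mL, pH = 8.60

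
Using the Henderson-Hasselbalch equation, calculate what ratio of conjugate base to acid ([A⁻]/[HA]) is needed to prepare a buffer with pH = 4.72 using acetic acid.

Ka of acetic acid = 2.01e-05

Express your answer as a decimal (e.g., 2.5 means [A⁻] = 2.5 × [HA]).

pKa = -log(2.01e-05) = 4.6968. pH = pKa + log([A⁻]/[HA]), so log([A⁻]/[HA]) = pH − pKa = 4.72 − 4.6968 = 0.0232. [A⁻]/[HA] = 10^(0.0232) = 1.05

[A⁻]/[HA] = 1.05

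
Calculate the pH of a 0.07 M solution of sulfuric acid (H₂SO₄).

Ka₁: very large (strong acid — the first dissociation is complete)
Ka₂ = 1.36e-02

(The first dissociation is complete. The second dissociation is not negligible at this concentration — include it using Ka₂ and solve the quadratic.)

First dissociation is complete: [H⁺]₀ = [HSO₄⁻]₀ = C = 0.07 M. Second dissociation HSO₄⁻ ⇌ H⁺ + SO₄²⁻: let x = [SO₄²⁻]. Ka₂ = (C + x)·x / (C − x) = 1.36e-02 → x² + (C + Ka₂)·x − Ka₂·C = 0 → x² + 0.08360·x − 9.520e-04 = 0. x = (−0.08360 + √(0.08360² + 4 × 9.520e-04)) / 2 = 1.0154e-02 M. [H⁺] = C + x = 0.07 + 1.0154e-02 = 8.0154e-02 M. pH = -log(8.0154e-02) = 1.10.

pH = 1.10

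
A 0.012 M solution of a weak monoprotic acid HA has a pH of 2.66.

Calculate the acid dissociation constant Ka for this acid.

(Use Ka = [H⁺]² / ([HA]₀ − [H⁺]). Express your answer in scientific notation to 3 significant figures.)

[H⁺] = 10^(−pH) = 10^(−2.66) = 2.188e-03 M. For HA ⇌ H⁺ + A⁻, Ka = [H⁺][A⁻]/[HA] = [H⁺]² / ([HA]₀ − [H⁺]) = (2.188e-03)² / (0.012 − 2.188e-03) = 4.88e-04.

K_a = 4.88e-04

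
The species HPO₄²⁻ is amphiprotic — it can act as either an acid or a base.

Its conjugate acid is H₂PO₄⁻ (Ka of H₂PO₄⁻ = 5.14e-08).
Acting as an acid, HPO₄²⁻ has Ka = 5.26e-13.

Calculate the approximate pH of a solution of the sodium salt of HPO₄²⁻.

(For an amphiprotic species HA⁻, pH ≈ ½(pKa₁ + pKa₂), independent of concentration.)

pKa₁ = -log(5.14e-08) = 7.29; pKa₂ = -log(5.26e-13) = 12.28. For an amphiprotic species, pH ≈ ½(pKa₁ + pKa₂) = ½(7.29 + 12.28) = 9.78.

pH = 9.78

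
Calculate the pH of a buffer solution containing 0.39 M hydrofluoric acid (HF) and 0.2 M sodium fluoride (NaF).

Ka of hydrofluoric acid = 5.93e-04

pKa = -log(5.93e-04) = 3.23. pH = pKa + log([A⁻]/[HA]) = 3.23 + log(0.2/0.39)

pH = 2.94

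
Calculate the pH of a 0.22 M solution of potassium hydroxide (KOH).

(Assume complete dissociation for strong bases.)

[OH⁻] = 0.22 M for strong base. pOH = -log[OH⁻] = 0.66, pH = 14 - pOH

pH = 13.34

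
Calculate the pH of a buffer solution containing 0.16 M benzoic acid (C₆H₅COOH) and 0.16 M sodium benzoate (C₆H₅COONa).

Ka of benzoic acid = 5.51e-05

pKa = -log(5.51e-05) = 4.26. pH = pKa + log([A⁻]/[HA]) = 4.26 + log(0.16/0.16)

pH = 4.26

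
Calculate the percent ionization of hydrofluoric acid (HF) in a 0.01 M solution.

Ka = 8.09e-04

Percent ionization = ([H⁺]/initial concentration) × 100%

Using Ka equilibrium: x² + Ka×x - Ka×C = 0. Solving: [H⁺] = 2.4684e-03. Percent = (2.4684e-03/0.01) × 100

Percent ionization = 24.7%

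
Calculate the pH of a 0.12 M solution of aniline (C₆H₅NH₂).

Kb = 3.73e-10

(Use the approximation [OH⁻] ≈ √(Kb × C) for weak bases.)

[OH⁻] = √(Kb × C) = √(3.73e-10 × 0.12) = 6.6903e-06. pOH = 5.17, pH = 14 - pOH

pH = 8.83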